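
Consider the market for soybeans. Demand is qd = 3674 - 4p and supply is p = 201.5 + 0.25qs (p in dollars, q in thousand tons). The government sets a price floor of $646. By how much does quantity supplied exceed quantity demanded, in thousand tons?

688

Rearranging supply gives qs = 4p - 806. In a free market, 3674 - 4p = 4p - 806 gives the equilibrium p* = 560, q* = 1434.
Because the floor (646) lies above the market-clearing price, it is binding.
At p = 646: qd = 3674 - 4·646 = 1090 and qs = 4·646 - 806 = 1778.
Surplus = qs - qd = 1778 - 1090 = 688.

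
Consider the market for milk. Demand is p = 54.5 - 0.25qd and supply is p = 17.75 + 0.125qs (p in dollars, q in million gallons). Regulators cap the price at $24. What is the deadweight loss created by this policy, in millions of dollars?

432

Rearranging demand gives qd = 218 - 4p; rearranging supply gives qs = 8p - 142. Without the control the market clears where 218 - 4p = 8p - 142, i.e. p* = 30 and q* = 98.
Since 24 < 30, the ceiling is binding.
At p = 24: qd = 218 - 4·24 = 122 and qs = 8·24 - 142 = 50.
Quantity traded falls to 50. At q = 50 the demand price is (218 - 50)/4 = 42 and the supply price is (142 + 50)/8 = 24.
Deadweight loss = ½ · (42 - 24) · (98 - 50) = ½ · 18 · 48 = 432.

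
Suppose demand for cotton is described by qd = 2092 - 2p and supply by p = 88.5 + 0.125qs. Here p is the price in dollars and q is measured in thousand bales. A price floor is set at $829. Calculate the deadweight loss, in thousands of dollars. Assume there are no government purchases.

Rearranging supply gives qs = 8p - 708. Equilibrium: 2092 - 2p = 8p - 708, so 2800 = 10p and p* = 280, q* = 1532.
The floor of 829 is above the equilibrium price 280, so it binds.
At p = 829: qd = 2092 - 2·829 = 434 and qs = 8·829 - 708 = 5924.
Quantity traded falls to 434. At q = 434 the demand price is (2092 - 434)/2 = 829 and the supply price is (708 + 434)/8 = 142.75.
Deadweight loss = ½ · (829 - 142.75) · (1532 - 434) = ½ · 686.25 · 1098 = 376751.25.

376751.25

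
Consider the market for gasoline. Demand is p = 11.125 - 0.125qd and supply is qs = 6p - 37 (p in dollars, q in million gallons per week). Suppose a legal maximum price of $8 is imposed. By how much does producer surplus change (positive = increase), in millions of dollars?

-14

Rearranging demand gives qd = 89 - 8p. Equilibrium: 89 - 8p = 6p - 37, so 126 = 14p and p* = 9, q* = 17.
Because the ceiling (8) lies below the market-clearing price, it is binding.
At p = 8: qd = 89 - 8·8 = 25 and qs = 6·8 - 37 = 11.
Producer surplus without the control is ½ · (9 - 37/6) · 17 = 289/12.
With the ceiling, producers sell 11 units at 8, so PS = ½ · (8 - 37/6) · 11 = 121/12.
Change in producer surplus = 121/12 - 289/12 = -14.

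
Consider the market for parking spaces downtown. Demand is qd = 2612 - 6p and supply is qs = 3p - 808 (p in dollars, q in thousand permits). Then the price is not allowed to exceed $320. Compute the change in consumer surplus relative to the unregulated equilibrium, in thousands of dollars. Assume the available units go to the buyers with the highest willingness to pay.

Without the control the market clears where 2612 - 6p = 3p - 808, i.e. p* = 380 and q* = 332.
The ceiling of 320 is below the equilibrium price 380, so it binds.
At p = 320: qd = 2612 - 6·320 = 692 and qs = 3·320 - 808 = 152.
Consumer surplus without the control is ½ · (1306/3 - 380) · 332 = 27556/3.
With the ceiling, 152 units are sold at 320 (assume they go to the highest-value buyers). The demand price at q = 152 is 410, so CS = ½ · [(1306/3 - 320) + (410 - 320)] · 152 = 46816/3.
Change in consumer surplus = 46816/3 - 27556/3 = 6420.

6420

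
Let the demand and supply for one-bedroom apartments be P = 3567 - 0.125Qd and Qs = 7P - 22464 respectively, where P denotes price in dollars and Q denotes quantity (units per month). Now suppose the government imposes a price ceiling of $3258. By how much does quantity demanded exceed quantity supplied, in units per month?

2130

Rearranging demand gives Qd = 28536 - 8P. Without the control the market clears where 28536 - 8P = 7P - 22464, i.e. P* = 3400 and Q* = 1336.
Since 3258 < 3400, the ceiling is binding.
At P = 3258: Qd = 28536 - 8·3258 = 2472 and Qs = 7·3258 - 22464 = 342.
Shortage = Qd - Qs = 2472 - 342 = 2130.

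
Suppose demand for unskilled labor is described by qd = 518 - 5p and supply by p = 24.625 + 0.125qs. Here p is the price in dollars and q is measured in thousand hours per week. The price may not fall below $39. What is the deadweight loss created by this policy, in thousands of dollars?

0

Rearranging supply gives qs = 8p - 197. In a free market, 518 - 5p = 8p - 197 gives the equilibrium p* = 55, q* = 243.
The floor of 39 is below the equilibrium price 55, so it is not binding; the market clears at p* = 55, q* = 243.
Since the control does not bind, no trades are prevented and deadweight loss is zero.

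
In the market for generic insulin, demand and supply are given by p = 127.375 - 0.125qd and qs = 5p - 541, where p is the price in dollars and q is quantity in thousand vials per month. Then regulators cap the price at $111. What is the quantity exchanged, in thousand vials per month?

Rearranging demand gives qd = 1019 - 8p. Setting quantity demanded equal to quantity supplied, 1019 - 8p = 5p - 541, gives p* = 120 and q* = 59.
The ceiling of 111 is below the equilibrium price 120, so it binds.
At p = 111: qd = 1019 - 8·111 = 131 and qs = 5·111 - 541 = 14.
The quantity actually transacted is the short side, supply: 14.

14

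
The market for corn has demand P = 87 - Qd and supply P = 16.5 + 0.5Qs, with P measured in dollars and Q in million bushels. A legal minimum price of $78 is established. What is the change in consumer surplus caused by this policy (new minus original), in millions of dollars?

Rearranging demand gives Qd = 87 - P; rearranging supply gives Qs = 2P - 33. Setting quantity demanded equal to quantity supplied, 87 - P = 2P - 33, gives P* = 40 and Q* = 47.
Since 78 > 40, the floor is binding.
At P = 78: Qd = 87 - 78 = 9 and Qs = 2·78 - 33 = 123.
Consumer surplus without the control is ½ · (87 - 40) · 47 = 1104.5.
With the floor, consumers buy 9 units at 78, so CS = ½ · (87 - 78) · 9 = 40.5.
Change in consumer surplus = 40.5 - 1104.5 = -1064.

-1064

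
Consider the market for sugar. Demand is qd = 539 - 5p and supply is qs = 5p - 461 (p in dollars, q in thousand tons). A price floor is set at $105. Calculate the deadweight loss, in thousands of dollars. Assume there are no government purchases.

125

Equilibrium: 539 - 5p = 5p - 461, so 1000 = 10p and p* = 100, q* = 39.
The floor of 105 is above the equilibrium price 100, so it binds.
At p = 105: qd = 539 - 5·105 = 14 and qs = 5·105 - 461 = 64.
Quantity traded falls to 14. At q = 14 the demand price is (539 - 14)/5 = 105 and the supply price is (461 + 14)/5 = 95.
Deadweight loss = ½ · (105 - 95) · (39 - 14) = ½ · 10 · 25 = 125.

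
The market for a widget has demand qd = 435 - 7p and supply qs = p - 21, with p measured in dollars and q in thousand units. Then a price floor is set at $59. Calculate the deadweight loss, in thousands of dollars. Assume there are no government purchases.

Setting quantity demanded equal to quantity supplied, 435 - 7p = p - 21, gives p* = 57 and q* = 36.
Since 59 > 57, the floor is binding.
At p = 59: qd = 435 - 7·59 = 22 and qs = 59 - 21 = 38.
Quantity traded falls to 22. At q = 22 the demand price is (435 - 22)/7 = 59 and the supply price is 21 + 22 = 43.
Deadweight loss = ½ · (59 - 43) · (36 - 22) = ½ · 16 · 14 = 112.

112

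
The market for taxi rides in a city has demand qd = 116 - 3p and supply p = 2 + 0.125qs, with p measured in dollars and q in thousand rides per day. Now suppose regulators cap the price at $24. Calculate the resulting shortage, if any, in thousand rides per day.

0

Rearranging supply gives qs = 8p - 16. Without the control the market clears where 116 - 3p = 8p - 16, i.e. p* = 12 and q* = 80.
Since 24 is above p* = 12, the ceiling does not bind and the free-market outcome prevails.
Since the control does not bind, there is no shortage.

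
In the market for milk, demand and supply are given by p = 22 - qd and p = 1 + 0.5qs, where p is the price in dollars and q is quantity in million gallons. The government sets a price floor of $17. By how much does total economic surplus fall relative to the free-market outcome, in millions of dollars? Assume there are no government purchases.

Rearranging demand gives qd = 22 - p; rearranging supply gives qs = 2p - 2. Setting quantity demanded equal to quantity supplied, 22 - p = 2p - 2, gives p* = 8 and q* = 14.
The floor of 17 is above the equilibrium price 8, so it binds.
At p = 17: qd = 22 - 17 = 5 and qs = 2·17 - 2 = 32.
Quantity traded falls to 5. At q = 5 the demand price is 22 - 5 = 17 and the supply price is (2 + 5)/2 = 3.5.
Deadweight loss = ½ · (17 - 3.5) · (14 - 5) = ½ · 13.5 · 9 = 60.75.

60.75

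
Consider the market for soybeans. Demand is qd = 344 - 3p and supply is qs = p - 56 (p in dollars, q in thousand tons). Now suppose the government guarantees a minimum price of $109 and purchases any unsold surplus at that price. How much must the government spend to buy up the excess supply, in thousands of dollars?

Equilibrium: 344 - 3p = p - 56, so 400 = 4p and p* = 100, q* = 44.
The floor of 109 is above the equilibrium price 100, so it binds.
At p = 109: qd = 344 - 3·109 = 17 and qs = 109 - 56 = 53.
Surplus = qs - qd = 36.
Government expenditure = surplus × support price = 36 × 109 = 3924.

3924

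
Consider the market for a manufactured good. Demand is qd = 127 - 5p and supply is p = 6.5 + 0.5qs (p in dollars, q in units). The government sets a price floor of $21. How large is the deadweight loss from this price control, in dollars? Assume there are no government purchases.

8.75

Rearranging supply gives qs = 2p - 13. Setting quantity demanded equal to quantity supplied, 127 - 5p = 2p - 13, gives p* = 20 and q* = 27.
Because the floor (21) lies above the market-clearing price, it is binding.
At p = 21: qd = 127 - 5·21 = 22 and qs = 2·21 - 13 = 29.
Quantity traded falls to 22. At q = 22 the demand price is (127 - 22)/5 = 21 and the supply price is (13 + 22)/2 = 17.5.
Deadweight loss = ½ · (21 - 17.5) · (27 - 22) = ½ · 3.5 · 5 = 8.75.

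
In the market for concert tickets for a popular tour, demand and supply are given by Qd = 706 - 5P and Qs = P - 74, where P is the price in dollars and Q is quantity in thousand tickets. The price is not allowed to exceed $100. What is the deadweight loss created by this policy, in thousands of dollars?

540

Without the control the market clears where 706 - 5P = P - 74, i.e. P* = 130 and Q* = 56.
Since 100 < 130, the ceiling is binding.
At P = 100: Qd = 706 - 5·100 = 206 and Qs = 100 - 74 = 26.
Quantity traded falls to 26. At Q = 26 the demand price is (706 - 26)/5 = 136 and the supply price is 74 + 26 = 100.
Deadweight loss = ½ · (136 - 100) · (56 - 26) = ½ · 36 · 30 = 540.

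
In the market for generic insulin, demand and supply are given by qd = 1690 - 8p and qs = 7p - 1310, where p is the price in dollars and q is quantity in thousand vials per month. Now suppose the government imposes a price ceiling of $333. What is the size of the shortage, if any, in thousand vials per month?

In a free market, 1690 - 8p = 7p - 1310 gives the equilibrium p* = 200, q* = 90.
Since 333 is above p* = 200, the ceiling does not bind and the free-market outcome prevails.
Since the control does not bind, there is no shortage.

0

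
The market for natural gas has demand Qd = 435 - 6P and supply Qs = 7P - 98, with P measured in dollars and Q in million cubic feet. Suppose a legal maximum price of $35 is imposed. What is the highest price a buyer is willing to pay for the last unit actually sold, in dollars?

Without the control the market clears where 435 - 6P = 7P - 98, i.e. P* = 41 and Q* = 189.
Since 35 < 41, the ceiling is binding.
At P = 35: Qd = 435 - 6·35 = 225 and Qs = 7·35 - 98 = 147.
Only 147 units reach the market. On the demand curve, the marginal buyer's willingness to pay at Q = 147 is (435 - 147)/6 = 48.

48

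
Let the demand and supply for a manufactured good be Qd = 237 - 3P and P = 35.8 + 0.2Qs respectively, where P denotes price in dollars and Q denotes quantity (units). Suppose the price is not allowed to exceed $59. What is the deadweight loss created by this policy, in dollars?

0

Rearranging supply gives Qs = 5P - 179. In a free market, 237 - 3P = 5P - 179 gives the equilibrium P* = 52, Q* = 81.
The ceiling of 59 is above the equilibrium price 52, so it is not binding; the market clears at P* = 52, Q* = 81.
Since the control does not bind, no trades are prevented and deadweight loss is zero.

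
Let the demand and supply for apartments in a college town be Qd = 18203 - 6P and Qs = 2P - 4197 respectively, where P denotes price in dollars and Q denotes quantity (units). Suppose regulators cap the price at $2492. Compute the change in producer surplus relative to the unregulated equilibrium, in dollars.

-337260

Setting quantity demanded equal to quantity supplied, 18203 - 6P = 2P - 4197, gives P* = 2800 and Q* = 1403.
The ceiling of 2492 is below the equilibrium price 2800, so it binds.
At P = 2492: Qd = 18203 - 6·2492 = 3251 and Qs = 2·2492 - 4197 = 787.
Producer surplus without the control is ½ · (2800 - 2098.5) · 1403 = 492102.25.
With the ceiling, producers sell 787 units at 2492, so PS = ½ · (2492 - 2098.5) · 787 = 154842.25.
Change in producer surplus = 154842.25 - 492102.25 = -337260.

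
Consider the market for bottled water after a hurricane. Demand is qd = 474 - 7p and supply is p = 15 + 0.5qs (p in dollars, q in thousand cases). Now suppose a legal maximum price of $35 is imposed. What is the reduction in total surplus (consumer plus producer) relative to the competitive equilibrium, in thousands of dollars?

567

Rearranging supply gives qs = 2p - 30. Equilibrium: 474 - 7p = 2p - 30, so 504 = 9p and p* = 56, q* = 82.
Because the ceiling (35) lies below the market-clearing price, it is binding.
At p = 35: qd = 474 - 7·35 = 229 and qs = 2·35 - 30 = 40.
Quantity traded falls to 40. At q = 40 the demand price is (474 - 40)/7 = 62 and the supply price is (30 + 40)/2 = 35.
Deadweight loss = ½ · (62 - 35) · (82 - 40) = ½ · 27 · 42 = 567.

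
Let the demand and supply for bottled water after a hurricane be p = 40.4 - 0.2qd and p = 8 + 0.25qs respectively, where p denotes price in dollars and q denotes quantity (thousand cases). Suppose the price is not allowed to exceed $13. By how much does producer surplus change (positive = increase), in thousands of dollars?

Rearranging demand gives qd = 202 - 5p; rearranging supply gives qs = 4p - 32. Without the control the market clears where 202 - 5p = 4p - 32, i.e. p* = 26 and q* = 72.
Since 13 < 26, the ceiling is binding.
At p = 13: qd = 202 - 5·13 = 137 and qs = 4·13 - 32 = 20.
Producer surplus without the control is ½ · (26 - 8) · 72 = 648.
With the ceiling, producers sell 20 units at 13, so PS = ½ · (13 - 8) · 20 = 50.
Change in producer surplus = 50 - 648 = -598.

-598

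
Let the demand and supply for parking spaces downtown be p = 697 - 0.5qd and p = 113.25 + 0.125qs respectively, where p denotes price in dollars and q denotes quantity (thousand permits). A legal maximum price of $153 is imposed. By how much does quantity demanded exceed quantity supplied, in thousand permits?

Rearranging demand gives qd = 1394 - 2p; rearranging supply gives qs = 8p - 906. Without the control the market clears where 1394 - 2p = 8p - 906, i.e. p* = 230 and q* = 934.
Because the ceiling (153) lies below the market-clearing price, it is binding.
At p = 153: qd = 1394 - 2·153 = 1088 and qs = 8·153 - 906 = 318.
Shortage = qd - qs = 1088 - 318 = 770.

770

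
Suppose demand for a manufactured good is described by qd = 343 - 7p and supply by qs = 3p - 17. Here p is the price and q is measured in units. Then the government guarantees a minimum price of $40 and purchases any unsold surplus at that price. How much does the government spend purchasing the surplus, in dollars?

1600

In a free market, 343 - 7p = 3p - 17 gives the equilibrium p* = 36, q* = 91.
The floor of 40 is above the equilibrium price 36, so it binds.
At p = 40: qd = 343 - 7·40 = 63 and qs = 3·40 - 17 = 103.
Surplus = qs - qd = 40.
Government expenditure = surplus × support price = 40 × 40 = 1600.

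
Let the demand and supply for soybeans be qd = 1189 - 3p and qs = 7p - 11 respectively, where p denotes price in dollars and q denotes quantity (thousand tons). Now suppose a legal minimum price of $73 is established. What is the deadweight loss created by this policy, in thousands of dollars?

0

Equilibrium: 1189 - 3p = 7p - 11, so 1200 = 10p and p* = 120, q* = 829.
Since 73 is below p* = 120, the floor does not bind and the free-market outcome prevails.
Since the control does not bind, no trades are prevented and deadweight loss is zero.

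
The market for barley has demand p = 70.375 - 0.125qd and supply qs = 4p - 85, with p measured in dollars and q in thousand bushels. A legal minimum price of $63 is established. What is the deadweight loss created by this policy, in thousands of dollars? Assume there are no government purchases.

Rearranging demand gives qd = 563 - 8p. In a free market, 563 - 8p = 4p - 85 gives the equilibrium p* = 54, q* = 131.
The floor of 63 is above the equilibrium price 54, so it binds.
At p = 63: qd = 563 - 8·63 = 59 and qs = 4·63 - 85 = 167.
Quantity traded falls to 59. At q = 59 the demand price is (563 - 59)/8 = 63 and the supply price is (85 + 59)/4 = 36.
Deadweight loss = ½ · (63 - 36) · (131 - 59) = ½ · 27 · 72 = 972.

972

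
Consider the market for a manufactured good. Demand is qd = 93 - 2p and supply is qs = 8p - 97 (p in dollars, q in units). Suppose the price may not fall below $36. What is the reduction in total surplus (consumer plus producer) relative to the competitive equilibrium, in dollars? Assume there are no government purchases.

Equilibrium: 93 - 2p = 8p - 97, so 190 = 10p and p* = 19, q* = 55.
Because the floor (36) lies above the market-clearing price, it is binding.
At p = 36: qd = 93 - 2·36 = 21 and qs = 8·36 - 97 = 191.
Quantity traded falls to 21. At q = 21 the demand price is (93 - 21)/2 = 36 and the supply price is (97 + 21)/8 = 14.75.
Deadweight loss = ½ · (36 - 14.75) · (55 - 21) = ½ · 21.25 · 34 = 361.25.

361.25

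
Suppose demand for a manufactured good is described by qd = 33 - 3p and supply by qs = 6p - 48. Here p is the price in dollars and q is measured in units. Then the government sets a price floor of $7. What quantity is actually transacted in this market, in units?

In a free market, 33 - 3p = 6p - 48 gives the equilibrium p* = 9, q* = 6.
The floor of 7 is below the equilibrium price 9, so it is not binding; the market clears at p* = 9, q* = 6.

6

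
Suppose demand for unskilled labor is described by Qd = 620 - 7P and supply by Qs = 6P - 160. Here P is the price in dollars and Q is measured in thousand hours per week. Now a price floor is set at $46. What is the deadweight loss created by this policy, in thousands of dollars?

Without the control the market clears where 620 - 7P = 6P - 160, i.e. P* = 60 and Q* = 200.
Since 46 is below P* = 60, the floor does not bind and the free-market outcome prevails.
Since the control does not bind, no trades are prevented and deadweight loss is zero.

0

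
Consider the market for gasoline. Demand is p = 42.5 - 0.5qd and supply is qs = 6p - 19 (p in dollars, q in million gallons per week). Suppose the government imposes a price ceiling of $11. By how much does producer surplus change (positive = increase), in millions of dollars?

-106

Rearranging demand gives qd = 85 - 2p. Without the control the market clears where 85 - 2p = 6p - 19, i.e. p* = 13 and q* = 59.
The ceiling of 11 is below the equilibrium price 13, so it binds.
At p = 11: qd = 85 - 2·11 = 63 and qs = 6·11 - 19 = 47.
Producer surplus without the control is ½ · (13 - 19/6) · 59 = 3481/12.
With the ceiling, producers sell 47 units at 11, so PS = ½ · (11 - 19/6) · 47 = 2209/12.
Change in producer surplus = 2209/12 - 3481/12 = -106.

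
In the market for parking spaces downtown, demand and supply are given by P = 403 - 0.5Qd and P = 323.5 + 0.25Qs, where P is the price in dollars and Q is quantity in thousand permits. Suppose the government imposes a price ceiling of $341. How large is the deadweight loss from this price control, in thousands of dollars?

486

Rearranging demand gives Qd = 806 - 2P; rearranging supply gives Qs = 4P - 1294. In a free market, 806 - 2P = 4P - 1294 gives the equilibrium P* = 350, Q* = 106.
The ceiling of 341 is below the equilibrium price 350, so it binds.
At P = 341: Qd = 806 - 2·341 = 124 and Qs = 4·341 - 1294 = 70.
Quantity traded falls to 70. At Q = 70 the demand price is (806 - 70)/2 = 368 and the supply price is (1294 + 70)/4 = 341.
Deadweight loss = ½ · (368 - 341) · (106 - 70) = ½ · 27 · 36 = 486.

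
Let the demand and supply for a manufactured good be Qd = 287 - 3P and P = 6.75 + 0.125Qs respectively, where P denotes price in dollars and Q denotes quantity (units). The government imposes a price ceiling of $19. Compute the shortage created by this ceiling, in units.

132

Rearranging supply gives Qs = 8P - 54. In a free market, 287 - 3P = 8P - 54 gives the equilibrium P* = 31, Q* = 194.
The ceiling of 19 is below the equilibrium price 31, so it binds.
At P = 19: Qd = 287 - 3·19 = 230 and Qs = 8·19 - 54 = 98.
Shortage = Qd - Qs = 230 - 98 = 132.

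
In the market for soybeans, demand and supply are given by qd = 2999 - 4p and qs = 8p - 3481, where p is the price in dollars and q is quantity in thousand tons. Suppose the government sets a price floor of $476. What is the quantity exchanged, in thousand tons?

839

Without the control the market clears where 2999 - 4p = 8p - 3481, i.e. p* = 540 and q* = 839.
Since 476 is below p* = 540, the floor does not bind and the free-market outcome prevails.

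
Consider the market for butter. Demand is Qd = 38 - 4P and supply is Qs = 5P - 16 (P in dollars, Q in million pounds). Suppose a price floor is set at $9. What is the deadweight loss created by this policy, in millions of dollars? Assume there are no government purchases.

Without the control the market clears where 38 - 4P = 5P - 16, i.e. P* = 6 and Q* = 14.
Because the floor (9) lies above the market-clearing price, it is binding.
At P = 9: Qd = 38 - 4·9 = 2 and Qs = 5·9 - 16 = 29.
Quantity traded falls to 2. At Q = 2 the demand price is (38 - 2)/4 = 9 and the supply price is (16 + 2)/5 = 3.6.
Deadweight loss = ½ · (9 - 3.6) · (14 - 2) = ½ · 5.4 · 12 = 32.4.

32.4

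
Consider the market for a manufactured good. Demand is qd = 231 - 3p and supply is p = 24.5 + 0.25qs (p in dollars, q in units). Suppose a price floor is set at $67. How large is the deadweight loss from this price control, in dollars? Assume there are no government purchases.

1050

Rearranging supply gives qs = 4p - 98. In a free market, 231 - 3p = 4p - 98 gives the equilibrium p* = 47, q* = 90.
Because the floor (67) lies above the market-clearing price, it is binding.
At p = 67: qd = 231 - 3·67 = 30 and qs = 4·67 - 98 = 170.
Quantity traded falls to 30. At q = 30 the demand price is (231 - 30)/3 = 67 and the supply price is (98 + 30)/4 = 32.
Deadweight loss = ½ · (67 - 32) · (90 - 30) = ½ · 35 · 60 = 1050.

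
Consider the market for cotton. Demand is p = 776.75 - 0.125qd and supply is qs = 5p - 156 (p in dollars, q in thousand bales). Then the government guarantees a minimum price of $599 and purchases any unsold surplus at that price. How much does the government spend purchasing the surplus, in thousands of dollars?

Rearranging demand gives qd = 6214 - 8p. Equilibrium: 6214 - 8p = 5p - 156, so 6370 = 13p and p* = 490, q* = 2294.
The floor of 599 is above the equilibrium price 490, so it binds.
At p = 599: qd = 6214 - 8·599 = 1422 and qs = 5·599 - 156 = 2839.
Surplus = qs - qd = 1417.
Government expenditure = surplus × support price = 1417 × 599 = 848783.

848783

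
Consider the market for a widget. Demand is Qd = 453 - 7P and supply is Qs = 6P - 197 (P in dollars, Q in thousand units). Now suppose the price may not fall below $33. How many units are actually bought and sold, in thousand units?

103

Equilibrium: 453 - 7P = 6P - 197, so 650 = 13P and P* = 50, Q* = 103.
The floor of 33 is below the equilibrium price 50, so it is not binding; the market clears at P* = 50, Q* = 103.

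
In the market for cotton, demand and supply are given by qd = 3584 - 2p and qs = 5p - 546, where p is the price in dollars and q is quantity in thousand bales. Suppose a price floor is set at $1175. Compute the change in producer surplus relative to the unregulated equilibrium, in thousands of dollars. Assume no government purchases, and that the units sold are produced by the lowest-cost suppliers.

585000

Setting quantity demanded equal to quantity supplied, 3584 - 2p = 5p - 546, gives p* = 590 and q* = 2404.
The floor of 1175 is above the equilibrium price 590, so it binds.
At p = 1175: qd = 3584 - 2·1175 = 1234 and qs = 5·1175 - 546 = 5329.
Producer surplus without the control is ½ · (590 - 109.2) · 2404 = 577921.6.
With the floor, 1234 units are sold at 1175. The supply price at q = 1234 is 356, so PS = ½ · [(1175 - 109.2) + (1175 - 356)] · 1234 = 1162921.6.
Change in producer surplus = 1162921.6 - 577921.6 = 585000.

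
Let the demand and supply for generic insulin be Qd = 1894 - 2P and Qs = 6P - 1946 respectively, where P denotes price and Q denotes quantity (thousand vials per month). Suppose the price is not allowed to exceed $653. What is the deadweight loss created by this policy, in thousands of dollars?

0

Setting quantity demanded equal to quantity supplied, 1894 - 2P = 6P - 1946, gives P* = 480 and Q* = 934.
The ceiling of 653 is above the equilibrium price 480, so it is not binding; the market clears at P* = 480, Q* = 934.
Since the control does not bind, no trades are prevented and deadweight loss is zero.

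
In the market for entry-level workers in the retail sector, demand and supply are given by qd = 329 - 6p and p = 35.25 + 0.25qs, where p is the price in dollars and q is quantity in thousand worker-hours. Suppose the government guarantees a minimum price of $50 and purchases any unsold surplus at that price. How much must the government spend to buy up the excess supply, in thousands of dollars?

Rearranging supply gives qs = 4p - 141. Without the control the market clears where 329 - 6p = 4p - 141, i.e. p* = 47 and q* = 47.
Because the floor (50) lies above the market-clearing price, it is binding.
At p = 50: qd = 329 - 6·50 = 29 and qs = 4·50 - 141 = 59.
Surplus = qs - qd = 30.
Government expenditure = surplus × support price = 30 × 50 = 1500.

1500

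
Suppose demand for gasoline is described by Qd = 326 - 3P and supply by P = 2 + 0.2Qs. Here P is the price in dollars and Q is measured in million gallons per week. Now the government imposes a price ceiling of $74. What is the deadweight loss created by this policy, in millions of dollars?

Rearranging supply gives Qs = 5P - 10. In a free market, 326 - 3P = 5P - 10 gives the equilibrium P* = 42, Q* = 200.
The ceiling of 74 is above the equilibrium price 42, so it is not binding; the market clears at P* = 42, Q* = 200.
Since the control does not bind, no trades are prevented and deadweight loss is zero.

0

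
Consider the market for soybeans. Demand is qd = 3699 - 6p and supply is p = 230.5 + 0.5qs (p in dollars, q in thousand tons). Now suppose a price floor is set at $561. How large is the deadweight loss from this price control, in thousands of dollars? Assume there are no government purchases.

Rearranging supply gives qs = 2p - 461. Setting quantity demanded equal to quantity supplied, 3699 - 6p = 2p - 461, gives p* = 520 and q* = 579.
Because the floor (561) lies above the market-clearing price, it is binding.
At p = 561: qd = 3699 - 6·561 = 333 and qs = 2·561 - 461 = 661.
Quantity traded falls to 333. At q = 333 the demand price is (3699 - 333)/6 = 561 and the supply price is (461 + 333)/2 = 397.
Deadweight loss = ½ · (561 - 397) · (579 - 333) = ½ · 164 · 246 = 20172.

20172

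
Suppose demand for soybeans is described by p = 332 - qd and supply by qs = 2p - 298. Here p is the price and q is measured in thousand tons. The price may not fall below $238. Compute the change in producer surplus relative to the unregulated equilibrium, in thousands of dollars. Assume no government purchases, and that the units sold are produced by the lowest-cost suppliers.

Rearranging demand gives qd = 332 - p. In a free market, 332 - p = 2p - 298 gives the equilibrium p* = 210, q* = 122.
Since 238 > 210, the floor is binding.
At p = 238: qd = 332 - 238 = 94 and qs = 2·238 - 298 = 178.
Producer surplus without the control is ½ · (210 - 149) · 122 = 3721.
With the floor, 94 units are sold at 238. The supply price at q = 94 is 196, so PS = ½ · [(238 - 149) + (238 - 196)] · 94 = 6157.
Change in producer surplus = 6157 - 3721 = 2436.

2436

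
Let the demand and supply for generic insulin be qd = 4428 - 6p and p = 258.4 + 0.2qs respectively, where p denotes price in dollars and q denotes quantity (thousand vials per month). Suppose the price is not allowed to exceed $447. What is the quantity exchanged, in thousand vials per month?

Rearranging supply gives qs = 5p - 1292. Without the control the market clears where 4428 - 6p = 5p - 1292, i.e. p* = 520 and q* = 1308.
The ceiling of 447 is below the equilibrium price 520, so it binds.
At p = 447: qd = 4428 - 6·447 = 1746 and qs = 5·447 - 1292 = 943.
The quantity actually transacted is the short side, supply: 943.

943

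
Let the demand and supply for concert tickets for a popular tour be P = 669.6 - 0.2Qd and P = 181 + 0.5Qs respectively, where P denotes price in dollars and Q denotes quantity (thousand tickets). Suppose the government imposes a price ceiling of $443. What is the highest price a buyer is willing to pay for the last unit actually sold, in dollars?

Rearranging demand gives Qd = 3348 - 5P; rearranging supply gives Qs = 2P - 362. Without the control the market clears where 3348 - 5P = 2P - 362, i.e. P* = 530 and Q* = 698.
The ceiling of 443 is below the equilibrium price 530, so it binds.
At P = 443: Qd = 3348 - 5·443 = 1133 and Qs = 2·443 - 362 = 524.
Only 524 units reach the market. On the demand curve, the marginal buyer's willingness to pay at Q = 524 is (3348 - 524)/5 = 564.8.

564.8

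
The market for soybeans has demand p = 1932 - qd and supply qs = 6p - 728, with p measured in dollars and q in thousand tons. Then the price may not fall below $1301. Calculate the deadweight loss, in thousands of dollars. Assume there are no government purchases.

Rearranging demand gives qd = 1932 - p. In a free market, 1932 - p = 6p - 728 gives the equilibrium p* = 380, q* = 1552.
Since 1301 > 380, the floor is binding.
At p = 1301: qd = 1932 - 1301 = 631 and qs = 6·1301 - 728 = 7078.
Quantity traded falls to 631. At q = 631 the demand price is 1932 - 631 = 1301 and the supply price is (728 + 631)/6 = 226.5.
Deadweight loss = ½ · (1301 - 226.5) · (1552 - 631) = ½ · 1074.5 · 921 = 494807.25.

494807.25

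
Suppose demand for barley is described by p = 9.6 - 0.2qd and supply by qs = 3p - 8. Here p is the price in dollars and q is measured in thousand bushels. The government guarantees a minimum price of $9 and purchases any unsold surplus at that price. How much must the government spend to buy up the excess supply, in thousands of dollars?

Rearranging demand gives qd = 48 - 5p. In a free market, 48 - 5p = 3p - 8 gives the equilibrium p* = 7, q* = 13.
Since 9 > 7, the floor is binding.
At p = 9: qd = 48 - 5·9 = 3 and qs = 3·9 - 8 = 19.
Surplus = qs - qd = 16.
Government expenditure = surplus × support price = 16 × 9 = 144.

144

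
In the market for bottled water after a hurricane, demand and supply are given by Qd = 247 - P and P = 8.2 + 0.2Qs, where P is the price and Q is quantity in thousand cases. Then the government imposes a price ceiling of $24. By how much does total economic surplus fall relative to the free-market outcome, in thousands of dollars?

8640

Rearranging supply gives Qs = 5P - 41. Setting quantity demanded equal to quantity supplied, 247 - P = 5P - 41, gives P* = 48 and Q* = 199.
The ceiling of 24 is below the equilibrium price 48, so it binds.
At P = 24: Qd = 247 - 24 = 223 and Qs = 5·24 - 41 = 79.
Quantity traded falls to 79. At Q = 79 the demand price is 247 - 79 = 168 and the supply price is (41 + 79)/5 = 24.
Deadweight loss = ½ · (168 - 24) · (199 - 79) = ½ · 144 · 120 = 8640.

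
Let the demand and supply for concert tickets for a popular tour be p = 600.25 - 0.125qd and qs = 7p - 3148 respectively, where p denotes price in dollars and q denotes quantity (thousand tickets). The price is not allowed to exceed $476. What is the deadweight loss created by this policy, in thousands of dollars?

19136.25

Rearranging demand gives qd = 4802 - 8p. Setting quantity demanded equal to quantity supplied, 4802 - 8p = 7p - 3148, gives p* = 530 and q* = 562.
Since 476 < 530, the ceiling is binding.
At p = 476: qd = 4802 - 8·476 = 994 and qs = 7·476 - 3148 = 184.
Quantity traded falls to 184. At q = 184 the demand price is (4802 - 184)/8 = 577.25 and the supply price is (3148 + 184)/7 = 476.
Deadweight loss = ½ · (577.25 - 476) · (562 - 184) = ½ · 101.25 · 378 = 19136.25.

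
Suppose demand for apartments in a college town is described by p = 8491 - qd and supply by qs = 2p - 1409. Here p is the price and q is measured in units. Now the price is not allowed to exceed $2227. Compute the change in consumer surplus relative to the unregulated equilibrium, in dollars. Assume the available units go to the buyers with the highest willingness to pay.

964627

Rearranging demand gives qd = 8491 - p. Equilibrium: 8491 - p = 2p - 1409, so 9900 = 3p and p* = 3300, q* = 5191.
The ceiling of 2227 is below the equilibrium price 3300, so it binds.
At p = 2227: qd = 8491 - 2227 = 6264 and qs = 2·2227 - 1409 = 3045.
Consumer surplus without the control is ½ · (8491 - 3300) · 5191 = 13473240.5.
With the ceiling, 3045 units are sold at 2227 (assume they go to the highest-value buyers). The demand price at q = 3045 is 5446, so CS = ½ · [(8491 - 2227) + (5446 - 2227)] · 3045 = 14437867.5.
Change in consumer surplus = 14437867.5 - 13473240.5 = 964627.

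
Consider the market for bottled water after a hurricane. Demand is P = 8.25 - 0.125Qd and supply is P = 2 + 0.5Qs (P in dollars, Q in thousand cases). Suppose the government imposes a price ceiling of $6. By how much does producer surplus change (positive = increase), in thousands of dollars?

-9

Rearranging demand gives Qd = 66 - 8P; rearranging supply gives Qs = 2P - 4. In a free market, 66 - 8P = 2P - 4 gives the equilibrium P* = 7, Q* = 10.
The ceiling of 6 is below the equilibrium price 7, so it binds.
At P = 6: Qd = 66 - 8·6 = 18 and Qs = 2·6 - 4 = 8.
Producer surplus without the control is ½ · (7 - 2) · 10 = 25.
With the ceiling, producers sell 8 units at 6, so PS = ½ · (6 - 2) · 8 = 16.
Change in producer surplus = 16 - 25 = -9.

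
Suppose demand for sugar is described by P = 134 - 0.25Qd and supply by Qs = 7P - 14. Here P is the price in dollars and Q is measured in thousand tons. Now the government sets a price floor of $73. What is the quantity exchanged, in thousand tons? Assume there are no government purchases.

244

Rearranging demand gives Qd = 536 - 4P. Setting quantity demanded equal to quantity supplied, 536 - 4P = 7P - 14, gives P* = 50 and Q* = 336.
The floor of 73 is above the equilibrium price 50, so it binds.
At P = 73: Qd = 536 - 4·73 = 244 and Qs = 7·73 - 14 = 497.
The quantity actually transacted is the short side, demand: 244.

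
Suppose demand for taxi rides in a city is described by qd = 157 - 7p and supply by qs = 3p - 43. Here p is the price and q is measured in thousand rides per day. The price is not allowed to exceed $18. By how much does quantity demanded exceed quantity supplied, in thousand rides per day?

20

Setting quantity demanded equal to quantity supplied, 157 - 7p = 3p - 43, gives p* = 20 and q* = 17.
Since 18 < 20, the ceiling is binding.
At p = 18: qd = 157 - 7·18 = 31 and qs = 3·18 - 43 = 11.
Shortage = qd - qs = 31 - 11 = 20.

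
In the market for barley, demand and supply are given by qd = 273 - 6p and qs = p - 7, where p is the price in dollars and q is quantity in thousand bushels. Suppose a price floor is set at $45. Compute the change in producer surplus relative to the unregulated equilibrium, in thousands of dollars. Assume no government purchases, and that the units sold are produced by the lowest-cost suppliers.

-435

In a free market, 273 - 6p = p - 7 gives the equilibrium p* = 40, q* = 33.
Because the floor (45) lies above the market-clearing price, it is binding.
At p = 45: qd = 273 - 6·45 = 3 and qs = 45 - 7 = 38.
Producer surplus without the control is ½ · (40 - 7) · 33 = 544.5.
With the floor, 3 units are sold at 45. The supply price at q = 3 is 10, so PS = ½ · [(45 - 7) + (45 - 10)] · 3 = 109.5.
Change in producer surplus = 109.5 - 544.5 = -435.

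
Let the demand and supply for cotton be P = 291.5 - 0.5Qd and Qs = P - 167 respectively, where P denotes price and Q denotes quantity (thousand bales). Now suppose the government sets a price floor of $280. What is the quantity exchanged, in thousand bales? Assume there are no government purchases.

23

Rearranging demand gives Qd = 583 - 2P. Equilibrium: 583 - 2P = P - 167, so 750 = 3P and P* = 250, Q* = 83.
Since 280 > 250, the floor is binding.
At P = 280: Qd = 583 - 2·280 = 23 and Qs = 280 - 167 = 113.
The quantity actually transacted is the short side, demand: 23.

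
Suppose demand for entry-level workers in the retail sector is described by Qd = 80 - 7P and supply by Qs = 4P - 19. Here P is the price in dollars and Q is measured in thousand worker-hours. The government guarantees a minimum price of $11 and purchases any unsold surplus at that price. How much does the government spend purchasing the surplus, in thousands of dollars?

Equilibrium: 80 - 7P = 4P - 19, so 99 = 11P and P* = 9, Q* = 17.
The floor of 11 is above the equilibrium price 9, so it binds.
At P = 11: Qd = 80 - 7·11 = 3 and Qs = 4·11 - 19 = 25.
Surplus = Qs - Qd = 22.
Government expenditure = surplus × support price = 22 × 11 = 242.

242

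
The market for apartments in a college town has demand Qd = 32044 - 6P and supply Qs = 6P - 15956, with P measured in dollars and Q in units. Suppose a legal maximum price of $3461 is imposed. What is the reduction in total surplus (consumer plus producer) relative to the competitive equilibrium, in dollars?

Without the control the market clears where 32044 - 6P = 6P - 15956, i.e. P* = 4000 and Q* = 8044.
Because the ceiling (3461) lies below the market-clearing price, it is binding.
At P = 3461: Qd = 32044 - 6·3461 = 11278 and Qs = 6·3461 - 15956 = 4810.
Quantity traded falls to 4810. At Q = 4810 the demand price is (32044 - 4810)/6 = 4539 and the supply price is (15956 + 4810)/6 = 3461.
Deadweight loss = ½ · (4539 - 3461) · (8044 - 4810) = ½ · 1078 · 3234 = 1743126.

1743126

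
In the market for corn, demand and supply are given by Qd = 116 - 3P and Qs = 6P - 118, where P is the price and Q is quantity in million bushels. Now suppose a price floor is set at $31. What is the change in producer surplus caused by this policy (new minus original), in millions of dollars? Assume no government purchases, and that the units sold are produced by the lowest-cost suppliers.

96.25

Equilibrium: 116 - 3P = 6P - 118, so 234 = 9P and P* = 26, Q* = 38.
Because the floor (31) lies above the market-clearing price, it is binding.
At P = 31: Qd = 116 - 3·31 = 23 and Qs = 6·31 - 118 = 68.
Producer surplus without the control is ½ · (26 - 59/3) · 38 = 361/3.
With the floor, 23 units are sold at 31. The supply price at Q = 23 is 23.5, so PS = ½ · [(31 - 59/3) + (31 - 23.5)] · 23 = 2599/12.
Change in producer surplus = 2599/12 - 361/3 = 96.25.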